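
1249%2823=1249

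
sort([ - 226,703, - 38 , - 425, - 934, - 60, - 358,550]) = [ - 934, - 425 , - 358 , - 226, - 60,-38,550,703]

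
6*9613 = 57678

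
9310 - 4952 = 4358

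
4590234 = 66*69549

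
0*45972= 0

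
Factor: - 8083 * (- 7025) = 56783075= 5^2 * 59^1 * 137^1*281^1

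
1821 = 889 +932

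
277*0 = 0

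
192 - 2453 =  - 2261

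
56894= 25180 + 31714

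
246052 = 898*274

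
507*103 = 52221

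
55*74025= 4071375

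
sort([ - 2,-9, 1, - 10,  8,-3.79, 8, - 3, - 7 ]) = [ - 10 ,  -  9, - 7,  -  3.79,-3,  -  2, 1,  8 , 8 ] 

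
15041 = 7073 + 7968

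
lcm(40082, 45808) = 320656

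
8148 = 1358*6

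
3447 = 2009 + 1438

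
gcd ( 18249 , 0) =18249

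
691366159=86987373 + 604378786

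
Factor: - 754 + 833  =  79^1 =79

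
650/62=10+15/31 = 10.48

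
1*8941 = 8941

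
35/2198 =5/314 = 0.02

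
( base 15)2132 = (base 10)7022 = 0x1B6E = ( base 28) 8QM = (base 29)8a4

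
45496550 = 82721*550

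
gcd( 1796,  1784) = 4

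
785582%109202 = 21168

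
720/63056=45/3941 = 0.01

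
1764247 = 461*3827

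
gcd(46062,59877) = 9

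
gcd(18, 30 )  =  6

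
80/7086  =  40/3543 =0.01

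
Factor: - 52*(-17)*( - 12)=  -  2^4 * 3^1*13^1*17^1 = -10608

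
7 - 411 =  - 404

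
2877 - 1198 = 1679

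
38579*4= 154316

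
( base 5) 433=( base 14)86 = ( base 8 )166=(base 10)118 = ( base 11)A8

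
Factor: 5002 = 2^1*41^1 * 61^1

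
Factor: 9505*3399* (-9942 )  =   - 321201115290= - 2^1*3^2*5^1 * 11^1* 103^1*1657^1*1901^1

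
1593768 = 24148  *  66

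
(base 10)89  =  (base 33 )2n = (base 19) 4D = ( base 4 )1121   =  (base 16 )59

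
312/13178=156/6589 = 0.02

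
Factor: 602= 2^1*7^1*43^1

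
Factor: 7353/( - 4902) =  - 2^(-1)*3^1 =- 3/2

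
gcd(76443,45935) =1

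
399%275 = 124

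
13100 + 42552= 55652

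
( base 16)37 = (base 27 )21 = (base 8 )67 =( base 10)55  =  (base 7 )106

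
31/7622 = 31/7622 =0.00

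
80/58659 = 80/58659  =  0.00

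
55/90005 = 11/18001 = 0.00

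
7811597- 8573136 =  - 761539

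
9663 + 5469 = 15132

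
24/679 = 24/679  =  0.04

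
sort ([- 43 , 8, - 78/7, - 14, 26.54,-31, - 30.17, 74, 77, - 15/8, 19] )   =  [-43, - 31, - 30.17, - 14,- 78/7,-15/8, 8,19, 26.54,74, 77]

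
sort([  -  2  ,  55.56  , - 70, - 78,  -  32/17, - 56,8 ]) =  [-78, - 70, - 56,-2, - 32/17 , 8,55.56 ]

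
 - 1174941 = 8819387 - 9994328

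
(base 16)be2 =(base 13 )1500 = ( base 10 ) 3042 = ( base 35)2gw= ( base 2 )101111100010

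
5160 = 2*2580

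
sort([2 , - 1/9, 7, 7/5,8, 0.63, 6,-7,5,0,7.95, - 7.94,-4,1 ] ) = [  -  7.94,-7, -4, - 1/9,0,0.63,1,7/5,2,5,6,7,7.95, 8]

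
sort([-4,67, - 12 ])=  [ - 12, - 4,67] 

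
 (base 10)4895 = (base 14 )1AD9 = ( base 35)3YU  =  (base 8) 11437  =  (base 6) 34355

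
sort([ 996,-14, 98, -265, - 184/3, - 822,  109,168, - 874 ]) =[-874, - 822, - 265, - 184/3, - 14, 98,109,168 , 996]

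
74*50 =3700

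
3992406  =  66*60491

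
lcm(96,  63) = 2016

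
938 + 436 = 1374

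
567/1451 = 567/1451 = 0.39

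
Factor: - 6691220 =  - 2^2*5^1 * 334561^1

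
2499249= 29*86181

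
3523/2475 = 3523/2475 = 1.42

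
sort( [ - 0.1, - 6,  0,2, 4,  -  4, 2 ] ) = [-6, - 4, - 0.1, 0, 2, 2, 4]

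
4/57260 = 1/14315 = 0.00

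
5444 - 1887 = 3557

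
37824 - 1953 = 35871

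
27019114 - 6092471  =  20926643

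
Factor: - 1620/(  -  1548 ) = 45/43 = 3^2*5^1*43^( -1) 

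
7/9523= 7/9523 = 0.00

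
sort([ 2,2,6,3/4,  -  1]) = [ - 1, 3/4,2,2, 6 ] 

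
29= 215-186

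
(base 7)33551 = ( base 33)7QW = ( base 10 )8513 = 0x2141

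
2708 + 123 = 2831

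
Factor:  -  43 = - 43^1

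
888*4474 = 3972912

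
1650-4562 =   -  2912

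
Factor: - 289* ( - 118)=2^1 * 17^2*59^1 = 34102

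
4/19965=4/19965 = 0.00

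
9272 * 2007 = 18608904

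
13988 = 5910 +8078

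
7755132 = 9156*847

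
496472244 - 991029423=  - 494557179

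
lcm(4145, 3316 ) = 16580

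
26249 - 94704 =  - 68455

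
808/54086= 404/27043  =  0.01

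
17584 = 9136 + 8448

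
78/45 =1 + 11/15  =  1.73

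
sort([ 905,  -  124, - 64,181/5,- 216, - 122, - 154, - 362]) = [- 362, -216, - 154, - 124, - 122, - 64,181/5, 905 ]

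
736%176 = 32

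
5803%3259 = 2544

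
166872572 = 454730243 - 287857671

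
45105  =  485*93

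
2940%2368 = 572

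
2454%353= 336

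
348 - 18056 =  - 17708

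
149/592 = 149/592  =  0.25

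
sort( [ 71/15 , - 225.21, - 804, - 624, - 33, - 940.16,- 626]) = [ - 940.16, - 804, - 626 , - 624, - 225.21, - 33, 71/15]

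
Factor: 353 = 353^1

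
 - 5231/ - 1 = 5231/1 = 5231.00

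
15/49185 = 1/3279 = 0.00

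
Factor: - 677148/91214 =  - 438/59=-2^1*3^1*59^ ( - 1)*73^1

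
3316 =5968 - 2652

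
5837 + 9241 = 15078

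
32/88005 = 32/88005=0.00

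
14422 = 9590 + 4832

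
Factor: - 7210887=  - 3^1*2403629^1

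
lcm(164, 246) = 492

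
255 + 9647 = 9902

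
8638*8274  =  71470812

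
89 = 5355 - 5266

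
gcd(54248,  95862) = 2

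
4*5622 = 22488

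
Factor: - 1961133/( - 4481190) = 2^ (  -  1)*3^ (- 2)*5^( - 1 )*7^ (- 1)*2371^ ( - 1 )*653711^1 = 653711/1493730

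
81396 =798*102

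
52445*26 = 1363570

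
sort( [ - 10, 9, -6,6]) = [ - 10, - 6,6  ,  9]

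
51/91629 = 17/30543  =  0.00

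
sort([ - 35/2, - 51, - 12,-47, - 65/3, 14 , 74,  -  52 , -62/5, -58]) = [ - 58,-52, - 51, - 47 , - 65/3, - 35/2, - 62/5,  -  12, 14, 74]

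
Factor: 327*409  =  133743 = 3^1*109^1*409^1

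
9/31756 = 9/31756 = 0.00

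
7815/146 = 53 + 77/146= 53.53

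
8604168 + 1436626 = 10040794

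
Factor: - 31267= - 31267^1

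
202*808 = 163216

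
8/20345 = 8/20345 = 0.00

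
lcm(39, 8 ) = 312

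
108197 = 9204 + 98993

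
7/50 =7/50 = 0.14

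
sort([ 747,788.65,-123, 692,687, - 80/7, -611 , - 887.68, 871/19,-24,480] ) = [ - 887.68, - 611 ,-123,  -  24,- 80/7,871/19,480,687, 692,747,788.65 ] 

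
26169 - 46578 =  - 20409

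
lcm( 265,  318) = 1590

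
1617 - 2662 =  - 1045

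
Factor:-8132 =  - 2^2*19^1*107^1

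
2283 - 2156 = 127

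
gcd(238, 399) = 7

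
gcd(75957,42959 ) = 7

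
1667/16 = 104 + 3/16 = 104.19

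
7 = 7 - 0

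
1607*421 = 676547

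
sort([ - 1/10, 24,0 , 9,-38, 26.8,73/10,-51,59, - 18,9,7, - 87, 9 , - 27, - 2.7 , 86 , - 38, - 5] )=[-87, - 51, - 38, - 38, - 27,  -  18, - 5, - 2.7, - 1/10,0, 7, 73/10 , 9,9,9, 24, 26.8,59,86 ] 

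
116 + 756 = 872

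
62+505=567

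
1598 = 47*34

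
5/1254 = 5/1254 = 0.00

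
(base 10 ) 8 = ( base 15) 8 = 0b1000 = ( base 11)8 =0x8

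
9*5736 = 51624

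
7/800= 7/800 = 0.01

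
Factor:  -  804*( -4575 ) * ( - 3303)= - 2^2*3^4 * 5^2*61^1*67^1*367^1= - 12149424900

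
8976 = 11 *816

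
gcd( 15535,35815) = 65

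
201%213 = 201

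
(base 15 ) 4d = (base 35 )23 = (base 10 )73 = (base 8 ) 111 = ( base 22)37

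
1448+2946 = 4394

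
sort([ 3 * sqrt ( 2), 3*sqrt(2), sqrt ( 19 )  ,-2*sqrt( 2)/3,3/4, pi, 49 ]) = [ - 2* sqrt(2)/3,3/4 , pi,  3*sqrt( 2),  3*sqrt(2 ), sqrt(19),49] 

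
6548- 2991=3557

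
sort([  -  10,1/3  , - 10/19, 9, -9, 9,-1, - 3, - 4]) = [-10, - 9,  -  4,  -  3, - 1,-10/19,1/3 , 9,9 ]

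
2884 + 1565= 4449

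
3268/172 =19 = 19.00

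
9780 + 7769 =17549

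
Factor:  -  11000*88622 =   -  974842000 =- 2^4*5^3 *11^1*73^1*607^1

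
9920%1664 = 1600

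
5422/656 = 2711/328 =8.27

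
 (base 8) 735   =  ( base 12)339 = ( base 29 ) GD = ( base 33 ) ef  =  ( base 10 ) 477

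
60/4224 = 5/352=0.01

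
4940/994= 2470/497 = 4.97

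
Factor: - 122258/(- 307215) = 2^1*3^( - 2)* 5^ ( - 1 )*6827^(  -  1 )*61129^1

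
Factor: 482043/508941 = 3^( - 1) * 193^( - 1)*293^( - 1) * 160681^1 = 160681/169647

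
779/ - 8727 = - 779/8727 = - 0.09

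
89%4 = 1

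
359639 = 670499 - 310860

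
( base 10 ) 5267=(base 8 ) 12223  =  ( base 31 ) 5es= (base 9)7202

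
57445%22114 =13217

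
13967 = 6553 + 7414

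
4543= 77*59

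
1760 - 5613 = - 3853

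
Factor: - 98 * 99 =- 9702 =- 2^1*3^2*7^2 * 11^1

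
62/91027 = 62/91027 = 0.00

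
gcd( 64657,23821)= 3403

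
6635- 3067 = 3568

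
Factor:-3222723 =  -3^1*7^1*19^1*41^1*197^1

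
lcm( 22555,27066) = 135330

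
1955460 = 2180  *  897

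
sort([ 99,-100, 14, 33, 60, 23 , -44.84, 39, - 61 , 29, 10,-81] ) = [ - 100,-81, - 61, - 44.84, 10, 14, 23 , 29, 33,  39,60, 99] 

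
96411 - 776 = 95635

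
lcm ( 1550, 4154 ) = 103850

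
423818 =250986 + 172832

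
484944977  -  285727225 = 199217752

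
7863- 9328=  -  1465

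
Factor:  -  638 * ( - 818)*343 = 2^2*7^3*11^1*29^1*409^1=179006212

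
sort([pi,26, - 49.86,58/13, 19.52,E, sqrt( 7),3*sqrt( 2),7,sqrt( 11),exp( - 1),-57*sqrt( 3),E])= [  -  57*sqrt( 3), - 49.86,  exp( - 1),sqrt( 7), E,  E, pi,sqrt(  11 ),3*sqrt( 2), 58/13, 7, 19.52,26]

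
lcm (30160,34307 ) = 2744560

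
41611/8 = 41611/8 = 5201.38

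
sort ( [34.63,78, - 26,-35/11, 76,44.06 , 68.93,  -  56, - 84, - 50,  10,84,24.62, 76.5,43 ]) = [-84,  -  56, - 50, - 26, - 35/11, 10,24.62,34.63,43,44.06,68.93,76,76.5,78,84 ]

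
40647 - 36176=4471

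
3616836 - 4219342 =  - 602506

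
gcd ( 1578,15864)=6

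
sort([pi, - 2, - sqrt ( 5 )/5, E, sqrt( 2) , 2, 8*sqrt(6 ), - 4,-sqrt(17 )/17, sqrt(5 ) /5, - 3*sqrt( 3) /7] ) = [ - 4, - 2, - 3*sqrt(3 ) /7 , - sqrt( 5 ) /5, - sqrt( 17 ) /17,sqrt(5 )/5,sqrt(2), 2, E,pi,8*sqrt (6 )]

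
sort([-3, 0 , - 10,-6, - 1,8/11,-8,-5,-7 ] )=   [  -  10,-8,- 7,  -  6, - 5,  -  3,-1,0,  8/11 ]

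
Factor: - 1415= - 5^1 * 283^1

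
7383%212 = 175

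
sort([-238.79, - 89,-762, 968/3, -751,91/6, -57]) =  [ - 762, - 751, - 238.79,-89,  -  57, 91/6,968/3]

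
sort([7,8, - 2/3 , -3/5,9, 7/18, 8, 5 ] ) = [-2/3, - 3/5,  7/18, 5,  7,8,8 , 9]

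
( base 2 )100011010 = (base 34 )8a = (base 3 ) 101110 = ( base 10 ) 282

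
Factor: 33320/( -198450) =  - 68/405 =- 2^2 * 3^( - 4 )*5^(-1)*17^1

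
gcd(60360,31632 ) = 24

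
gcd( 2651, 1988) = 1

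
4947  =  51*97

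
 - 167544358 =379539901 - 547084259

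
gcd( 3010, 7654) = 86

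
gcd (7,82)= 1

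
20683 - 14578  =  6105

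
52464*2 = 104928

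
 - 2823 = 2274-5097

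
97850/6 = 16308 + 1/3 = 16308.33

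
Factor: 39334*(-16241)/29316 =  - 319411747/14658=- 2^(-1)*3^(-1 )*7^( - 1 )*71^1*109^1 * 149^1*277^1*349^(-1 )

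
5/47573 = 5/47573 = 0.00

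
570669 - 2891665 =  -2320996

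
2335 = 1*2335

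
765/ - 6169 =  -1 + 5404/6169 = - 0.12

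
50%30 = 20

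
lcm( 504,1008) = 1008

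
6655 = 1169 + 5486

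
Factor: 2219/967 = 7^1*317^1*967^(-1 )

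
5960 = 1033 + 4927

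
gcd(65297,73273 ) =1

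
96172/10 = 48086/5 =9617.20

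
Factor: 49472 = 2^6 * 773^1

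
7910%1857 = 482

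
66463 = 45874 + 20589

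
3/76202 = 3/76202 = 0.00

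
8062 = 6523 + 1539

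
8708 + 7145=15853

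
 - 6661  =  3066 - 9727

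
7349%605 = 89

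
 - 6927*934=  - 6469818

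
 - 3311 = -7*473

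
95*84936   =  8068920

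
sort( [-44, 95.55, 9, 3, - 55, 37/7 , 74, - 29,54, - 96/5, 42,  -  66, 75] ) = [ - 66, - 55,-44,-29 , - 96/5,  3, 37/7,9, 42, 54, 74, 75, 95.55]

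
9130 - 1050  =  8080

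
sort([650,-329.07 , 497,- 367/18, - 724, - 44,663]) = [ - 724, - 329.07, - 44,  -  367/18 , 497, 650  ,  663 ] 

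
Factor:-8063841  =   - 3^1*107^1 *25121^1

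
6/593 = 6/593 = 0.01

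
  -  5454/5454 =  - 1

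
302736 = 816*371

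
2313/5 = 2313/5 = 462.60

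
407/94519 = 407/94519 = 0.00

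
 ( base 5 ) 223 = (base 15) 43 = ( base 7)120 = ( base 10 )63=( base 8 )77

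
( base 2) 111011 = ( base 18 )35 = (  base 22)2F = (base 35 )1o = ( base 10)59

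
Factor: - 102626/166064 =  - 2^ ( - 3 )*  23^2*107^( - 1) = - 529/856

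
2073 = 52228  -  50155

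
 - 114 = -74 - 40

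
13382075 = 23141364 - 9759289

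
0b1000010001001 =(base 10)4233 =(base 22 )8g9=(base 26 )66l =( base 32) 449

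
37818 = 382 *99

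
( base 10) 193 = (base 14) db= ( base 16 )c1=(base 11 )166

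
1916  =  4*479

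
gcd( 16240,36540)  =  4060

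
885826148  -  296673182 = 589152966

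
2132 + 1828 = 3960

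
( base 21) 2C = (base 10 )54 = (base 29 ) 1p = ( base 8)66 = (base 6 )130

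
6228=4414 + 1814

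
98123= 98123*1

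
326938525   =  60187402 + 266751123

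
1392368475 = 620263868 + 772104607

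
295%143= 9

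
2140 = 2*1070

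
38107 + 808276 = 846383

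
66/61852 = 33/30926 = 0.00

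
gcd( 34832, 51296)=112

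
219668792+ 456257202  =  675925994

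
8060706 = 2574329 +5486377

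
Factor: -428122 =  - 2^1*23^1*41^1*227^1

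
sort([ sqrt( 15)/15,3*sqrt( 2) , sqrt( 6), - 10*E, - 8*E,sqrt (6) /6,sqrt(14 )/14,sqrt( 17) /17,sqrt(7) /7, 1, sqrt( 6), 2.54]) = [ - 10*E, - 8* E,sqrt( 17)/17,sqrt( 15)/15, sqrt( 14) /14,sqrt( 7)/7,sqrt( 6)/6, 1,sqrt( 6),sqrt( 6), 2.54, 3*sqrt( 2) ]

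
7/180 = 7/180 = 0.04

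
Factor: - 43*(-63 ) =3^2*7^1*43^1=2709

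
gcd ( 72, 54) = 18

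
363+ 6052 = 6415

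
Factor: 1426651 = 31^1*46021^1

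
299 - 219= 80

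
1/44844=1/44844  =  0.00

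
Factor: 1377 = 3^4 * 17^1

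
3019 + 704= 3723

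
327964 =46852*7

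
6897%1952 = 1041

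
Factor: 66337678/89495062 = 11^1 * 149^(-1 )*300319^(  -  1)*3015349^1 =33168839/44747531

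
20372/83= 20372/83= 245.45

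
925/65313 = 925/65313 = 0.01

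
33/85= 33/85 = 0.39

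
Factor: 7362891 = 3^2 * 818099^1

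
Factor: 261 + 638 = 29^1*31^1 = 899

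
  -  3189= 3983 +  - 7172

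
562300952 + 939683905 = 1501984857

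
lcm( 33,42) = 462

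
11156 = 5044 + 6112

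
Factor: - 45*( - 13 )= 585= 3^2*5^1*13^1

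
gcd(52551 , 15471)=9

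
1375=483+892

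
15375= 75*205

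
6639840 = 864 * 7685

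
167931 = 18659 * 9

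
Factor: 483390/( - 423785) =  - 2^1*3^2 * 41^1*647^ ( - 1)=-  738/647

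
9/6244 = 9/6244= 0.00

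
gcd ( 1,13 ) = 1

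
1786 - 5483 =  - 3697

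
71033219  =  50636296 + 20396923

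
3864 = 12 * 322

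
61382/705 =1306/15=   87.07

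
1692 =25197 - 23505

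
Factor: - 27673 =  - 27673^1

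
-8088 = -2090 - 5998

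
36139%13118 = 9903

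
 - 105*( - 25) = 2625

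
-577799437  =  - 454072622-123726815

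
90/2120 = 9/212 = 0.04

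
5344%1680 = 304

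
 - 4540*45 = - 204300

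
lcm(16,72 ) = 144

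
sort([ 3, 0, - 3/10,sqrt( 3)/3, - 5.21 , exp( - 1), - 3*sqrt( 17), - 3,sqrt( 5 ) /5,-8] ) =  [ - 3  *  sqrt(17), - 8, - 5.21,  -  3, - 3/10,0,exp( - 1 ), sqrt( 5) /5, sqrt( 3 )/3,3 ]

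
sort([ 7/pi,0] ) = [0 , 7/pi] 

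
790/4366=395/2183 = 0.18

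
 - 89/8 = -89/8= - 11.12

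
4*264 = 1056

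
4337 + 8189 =12526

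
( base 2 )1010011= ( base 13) 65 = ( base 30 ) 2N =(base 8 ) 123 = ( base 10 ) 83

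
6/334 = 3/167 = 0.02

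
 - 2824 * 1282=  - 3620368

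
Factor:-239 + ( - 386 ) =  - 625 = - 5^4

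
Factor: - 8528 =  - 2^4 * 13^1*41^1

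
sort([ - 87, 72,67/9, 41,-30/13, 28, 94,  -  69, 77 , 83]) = [ - 87, - 69,-30/13, 67/9,  28, 41 , 72, 77,83 , 94]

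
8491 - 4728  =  3763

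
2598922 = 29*89618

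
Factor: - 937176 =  - 2^3*3^1*17^1*2297^1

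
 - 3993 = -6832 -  - 2839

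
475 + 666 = 1141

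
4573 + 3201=7774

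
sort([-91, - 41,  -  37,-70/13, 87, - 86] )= [ - 91,- 86,-41, - 37,  -  70/13,87]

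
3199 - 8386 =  - 5187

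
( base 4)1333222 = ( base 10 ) 8170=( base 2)1111111101010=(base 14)2D98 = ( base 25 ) D1K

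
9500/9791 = 9500/9791=0.97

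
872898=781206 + 91692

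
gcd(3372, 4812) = 12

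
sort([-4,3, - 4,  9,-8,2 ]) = [  -  8,-4,- 4, 2,3,9 ] 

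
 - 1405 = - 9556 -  - 8151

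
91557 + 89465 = 181022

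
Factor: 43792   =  2^4*7^1*17^1*23^1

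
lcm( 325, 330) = 21450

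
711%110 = 51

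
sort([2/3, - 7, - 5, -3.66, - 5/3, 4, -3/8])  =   [-7, - 5,  -  3.66, - 5/3, - 3/8, 2/3, 4 ]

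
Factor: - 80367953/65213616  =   - 2^( - 4) * 3^( - 1) *13^( - 1)*41^( - 1 )*71^1*2549^( - 1 )*1131943^1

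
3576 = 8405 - 4829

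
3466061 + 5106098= 8572159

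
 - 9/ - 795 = 3/265= 0.01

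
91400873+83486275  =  174887148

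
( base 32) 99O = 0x2538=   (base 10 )9528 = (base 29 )B9G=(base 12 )5620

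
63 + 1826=1889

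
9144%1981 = 1220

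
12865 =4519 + 8346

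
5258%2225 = 808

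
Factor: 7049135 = 5^1*17^1*127^1*653^1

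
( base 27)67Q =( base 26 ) 6kd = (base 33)472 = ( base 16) 11ed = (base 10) 4589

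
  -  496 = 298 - 794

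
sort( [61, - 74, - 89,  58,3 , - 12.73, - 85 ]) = [ - 89,  -  85, - 74, - 12.73,3,58, 61]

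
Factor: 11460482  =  2^1 * 11^1*17^1*30643^1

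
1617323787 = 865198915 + 752124872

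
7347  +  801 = 8148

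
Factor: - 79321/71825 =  - 5^( - 2 )*11^1 * 13^( - 2)*17^( - 1)*7211^1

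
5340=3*1780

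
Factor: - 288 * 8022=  - 2310336  =  - 2^6*3^3*7^1*191^1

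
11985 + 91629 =103614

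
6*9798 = 58788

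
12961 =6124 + 6837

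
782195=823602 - 41407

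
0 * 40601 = 0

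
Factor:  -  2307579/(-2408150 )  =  2^( - 1) * 3^1 * 5^(-2 ) * 37^1*20789^1*48163^ ( - 1 )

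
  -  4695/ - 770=6 + 15/154  =  6.10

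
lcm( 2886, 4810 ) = 14430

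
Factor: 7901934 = 2^1 * 3^1* 1316989^1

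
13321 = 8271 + 5050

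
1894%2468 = 1894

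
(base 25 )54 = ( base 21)63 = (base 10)129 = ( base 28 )4h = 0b10000001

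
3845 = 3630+215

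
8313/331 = 8313/331 = 25.11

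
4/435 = 4/435=0.01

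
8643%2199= 2046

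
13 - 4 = 9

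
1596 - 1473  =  123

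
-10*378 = -3780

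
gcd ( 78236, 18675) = 1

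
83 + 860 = 943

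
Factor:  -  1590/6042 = -5/19 = - 5^1*19^(  -  1 ) 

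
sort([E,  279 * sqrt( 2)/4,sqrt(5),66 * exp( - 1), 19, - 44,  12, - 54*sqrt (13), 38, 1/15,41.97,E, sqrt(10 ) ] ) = [  -  54*sqrt ( 13 ), - 44, 1/15, sqrt( 5), E, E, sqrt( 10 ),12,19, 66*exp ( -1), 38, 41.97,279*sqrt( 2)/4 ] 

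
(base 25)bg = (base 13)195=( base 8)443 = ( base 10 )291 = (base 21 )di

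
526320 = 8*65790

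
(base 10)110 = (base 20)5a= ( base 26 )46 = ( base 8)156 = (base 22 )50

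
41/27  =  41/27=1.52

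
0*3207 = 0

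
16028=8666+7362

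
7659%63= 36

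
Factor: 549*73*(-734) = - 2^1*3^2*61^1 * 73^1*367^1=- 29416518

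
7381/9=820 + 1/9 = 820.11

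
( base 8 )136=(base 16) 5E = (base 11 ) 86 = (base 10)94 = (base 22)46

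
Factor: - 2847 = -3^1*13^1*73^1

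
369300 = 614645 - 245345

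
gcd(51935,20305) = 5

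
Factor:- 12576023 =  - 12576023^1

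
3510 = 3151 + 359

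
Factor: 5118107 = 5118107^1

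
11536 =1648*7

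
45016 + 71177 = 116193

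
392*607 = 237944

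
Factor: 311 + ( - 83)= 228= 2^2*3^1*19^1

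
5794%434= 152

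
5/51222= 5/51222 = 0.00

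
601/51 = 601/51=11.78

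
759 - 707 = 52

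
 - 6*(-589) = 3534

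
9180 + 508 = 9688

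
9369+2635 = 12004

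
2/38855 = 2/38855 = 0.00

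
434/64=217/32 = 6.78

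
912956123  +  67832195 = 980788318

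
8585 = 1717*5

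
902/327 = 2 + 248/327 = 2.76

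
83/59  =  1 + 24/59=1.41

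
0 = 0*8508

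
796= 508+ 288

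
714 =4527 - 3813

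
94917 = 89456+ 5461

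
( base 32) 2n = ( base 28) 33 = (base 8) 127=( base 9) 106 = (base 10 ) 87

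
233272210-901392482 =-668120272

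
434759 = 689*631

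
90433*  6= 542598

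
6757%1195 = 782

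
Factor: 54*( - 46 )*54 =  - 134136=- 2^3*3^6*23^1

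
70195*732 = 51382740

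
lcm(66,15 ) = 330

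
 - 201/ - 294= 67/98=   0.68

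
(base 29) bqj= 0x2728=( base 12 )5974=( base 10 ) 10024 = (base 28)CM0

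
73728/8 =9216 = 9216.00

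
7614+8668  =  16282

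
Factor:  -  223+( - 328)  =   - 19^1* 29^1 = - 551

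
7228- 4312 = 2916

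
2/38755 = 2/38755= 0.00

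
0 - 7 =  - 7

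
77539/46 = 77539/46 = 1685.63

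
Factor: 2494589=2494589^1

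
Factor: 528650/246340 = 485/226=   2^ ( - 1 )*5^1 * 97^1 * 113^( - 1 ) 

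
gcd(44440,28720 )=40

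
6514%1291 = 59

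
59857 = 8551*7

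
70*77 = 5390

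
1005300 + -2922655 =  - 1917355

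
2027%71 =39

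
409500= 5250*78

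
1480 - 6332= - 4852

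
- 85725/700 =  - 123  +  15/28 = - 122.46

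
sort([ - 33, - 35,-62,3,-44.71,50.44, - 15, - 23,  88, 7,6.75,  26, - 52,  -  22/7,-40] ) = [ - 62,-52, - 44.71,-40,-35,  -  33,  -  23, - 15, - 22/7, 3,6.75,7 , 26,50.44,88 ] 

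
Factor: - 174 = - 2^1*3^1*29^1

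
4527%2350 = 2177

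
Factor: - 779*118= - 2^1*19^1*41^1*59^1 = - 91922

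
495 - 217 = 278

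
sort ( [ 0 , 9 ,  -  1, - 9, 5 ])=[ - 9 ,  -  1 , 0,5, 9 ] 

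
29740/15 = 1982 + 2/3 = 1982.67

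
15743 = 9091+6652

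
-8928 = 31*(-288 )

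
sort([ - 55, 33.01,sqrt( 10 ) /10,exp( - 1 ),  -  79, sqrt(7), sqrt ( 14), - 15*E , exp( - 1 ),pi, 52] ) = [ - 79, - 55, - 15*E, sqrt ( 10) /10, exp( - 1), exp (- 1), sqrt( 7), pi, sqrt ( 14 ), 33.01,52]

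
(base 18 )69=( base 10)117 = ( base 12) 99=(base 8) 165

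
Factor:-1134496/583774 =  - 567248/291887  =  - 2^4*11^2 *293^1*291887^( - 1)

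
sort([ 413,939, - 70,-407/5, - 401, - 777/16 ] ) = [-401, - 407/5,-70, - 777/16, 413, 939 ]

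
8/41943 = 8/41943 =0.00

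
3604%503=83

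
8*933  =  7464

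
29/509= 29/509 = 0.06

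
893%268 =89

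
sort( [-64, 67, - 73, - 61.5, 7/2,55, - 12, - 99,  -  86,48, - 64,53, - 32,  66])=[ - 99,  -  86, - 73, - 64, - 64, - 61.5, - 32, - 12, 7/2, 48, 53, 55,66,67]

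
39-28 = 11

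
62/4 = 15+1/2= 15.50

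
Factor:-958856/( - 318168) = 119857/39771 =3^(- 4) * 29^1*491^ ( - 1)*4133^1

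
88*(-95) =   -  8360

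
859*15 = 12885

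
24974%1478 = 1326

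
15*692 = 10380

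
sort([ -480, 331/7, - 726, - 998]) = [- 998, - 726, - 480,331/7 ] 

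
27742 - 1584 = 26158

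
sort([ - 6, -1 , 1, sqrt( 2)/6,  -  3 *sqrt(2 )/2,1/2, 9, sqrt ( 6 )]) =[-6,-3*sqrt (2 ) /2, - 1,sqrt(2) /6, 1/2, 1, sqrt( 6 ), 9]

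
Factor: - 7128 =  - 2^3*3^4*11^1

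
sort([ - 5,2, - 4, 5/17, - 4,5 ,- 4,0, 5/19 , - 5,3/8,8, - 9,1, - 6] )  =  [ - 9, - 6,  -  5, - 5, - 4 , - 4, - 4,0 , 5/19,5/17 , 3/8,1, 2,5,  8 ]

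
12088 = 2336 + 9752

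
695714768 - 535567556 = 160147212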